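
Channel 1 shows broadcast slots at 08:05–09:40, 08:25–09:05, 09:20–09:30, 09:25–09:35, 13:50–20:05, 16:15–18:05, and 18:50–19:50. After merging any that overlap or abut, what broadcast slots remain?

08:05–09:40, 13:50–20:05

08:25–09:05 overlaps/touches 08:05–09:40 → extend to 08:05–09:40.
09:20–09:30 overlaps/touches 08:05–09:40 → extend to 08:05–09:40.
09:25–09:35 overlaps/touches 08:05–09:40 → extend to 08:05–09:40.
13:50–20:05 is disjoint → start new block.
16:15–18:05 overlaps/touches 13:50–20:05 → extend to 13:50–20:05.
18:50–19:50 overlaps/touches 13:50–20:05 → extend to 13:50–20:05.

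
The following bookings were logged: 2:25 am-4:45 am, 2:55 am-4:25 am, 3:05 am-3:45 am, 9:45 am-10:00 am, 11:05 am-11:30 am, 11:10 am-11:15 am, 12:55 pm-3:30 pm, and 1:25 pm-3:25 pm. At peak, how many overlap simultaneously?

3

Walk the sorted start/end points keeping a running depth.
The depth first hits 3 at 3:05 am.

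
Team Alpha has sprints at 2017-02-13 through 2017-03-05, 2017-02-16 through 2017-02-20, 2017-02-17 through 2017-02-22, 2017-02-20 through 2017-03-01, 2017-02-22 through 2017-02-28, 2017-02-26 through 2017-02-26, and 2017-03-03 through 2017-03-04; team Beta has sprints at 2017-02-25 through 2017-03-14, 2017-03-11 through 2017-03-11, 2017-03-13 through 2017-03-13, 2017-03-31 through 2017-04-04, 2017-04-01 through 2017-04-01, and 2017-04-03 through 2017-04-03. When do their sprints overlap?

2017-02-25 through 2017-03-05

Merge the first list: 2017-02-13 through 2017-03-05.
Merge the second list: 2017-02-25 through 2017-03-14, 2017-03-31 through 2017-04-04.
2017-02-13 through 2017-03-05 overlaps B on 2017-02-25 through 2017-03-05.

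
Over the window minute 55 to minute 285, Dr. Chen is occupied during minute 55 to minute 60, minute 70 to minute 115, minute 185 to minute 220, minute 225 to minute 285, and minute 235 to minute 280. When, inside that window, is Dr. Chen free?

Covered (merged): minute 55 to minute 60, minute 70 to minute 115, minute 185 to minute 220, minute 225 to minute 285.
Gaps within minute 55 to minute 285: minute 60 to minute 70, minute 115 to minute 185, minute 220 to minute 225.

minute 60 to minute 70, minute 115 to minute 185, minute 220 to minute 225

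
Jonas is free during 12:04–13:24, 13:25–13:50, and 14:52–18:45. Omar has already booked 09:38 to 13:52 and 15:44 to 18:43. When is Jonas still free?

12:04–13:24 lies entirely inside B → drops out.
13:25–13:50 lies entirely inside B → drops out.
14:52–18:45 with B removed leaves 14:52–15:44, 18:43–18:45.

14:52–15:44, 18:43–18:45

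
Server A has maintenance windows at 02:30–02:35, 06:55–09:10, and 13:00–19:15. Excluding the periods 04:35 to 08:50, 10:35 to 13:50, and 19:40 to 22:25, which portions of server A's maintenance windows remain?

02:30–02:35, 08:50–09:10, 13:50–19:15

02:30–02:35: nothing removed.
06:55–09:10 \ B = 08:50–09:10.
13:00–19:15 \ B = 13:50–19:15.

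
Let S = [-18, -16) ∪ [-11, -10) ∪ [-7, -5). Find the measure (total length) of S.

5

Merged: [-18, -16), [-11, -10), [-7, -5).
Lengths: 2 + 1 + 2 = 5.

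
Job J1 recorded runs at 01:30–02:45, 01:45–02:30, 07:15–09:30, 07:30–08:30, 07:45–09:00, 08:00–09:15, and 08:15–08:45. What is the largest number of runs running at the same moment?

Sweep endpoints in order; track running count of active intervals.
Peak of 5 reached at 08:15.

5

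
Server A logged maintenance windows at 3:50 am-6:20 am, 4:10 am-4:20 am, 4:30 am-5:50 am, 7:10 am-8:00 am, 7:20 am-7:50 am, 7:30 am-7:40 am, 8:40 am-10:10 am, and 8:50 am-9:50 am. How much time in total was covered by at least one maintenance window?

4 h 50 min

Merged: 3:50 am–6:20 am, 7:10 am–8:00 am, 8:40 am–10:10 am.
Lengths: 2 h 30 min + 50 min + 1 h 30 min = 4 h 50 min.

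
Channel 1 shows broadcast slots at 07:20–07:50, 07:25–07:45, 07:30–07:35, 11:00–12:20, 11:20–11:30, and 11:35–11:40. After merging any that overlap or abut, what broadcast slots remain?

07:20-07:50, 11:00-12:20

07:25-07:45 overlaps/touches 07:20-07:50 → extend to 07:20-07:50.
07:30-07:35 overlaps/touches 07:20-07:50 → extend to 07:20-07:50.
11:00-12:20 is disjoint → start new block.
11:20-11:30 overlaps/touches 11:00-12:20 → extend to 11:00-12:20.
11:35-11:40 overlaps/touches 11:00-12:20 → extend to 11:00-12:20.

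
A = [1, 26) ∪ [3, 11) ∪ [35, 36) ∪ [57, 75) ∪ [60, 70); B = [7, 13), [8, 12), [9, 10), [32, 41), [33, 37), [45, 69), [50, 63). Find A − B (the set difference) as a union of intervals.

A, merged: [1, 26), [35, 36), [57, 75).
B, merged: [7, 13), [32, 41), [45, 69).
[1, 26) with B removed leaves [1, 7), [13, 26).
[35, 36) lies entirely inside B → drops out.
[57, 75) with B removed leaves [69, 75).

[1, 7) ∪ [13, 26) ∪ [69, 75)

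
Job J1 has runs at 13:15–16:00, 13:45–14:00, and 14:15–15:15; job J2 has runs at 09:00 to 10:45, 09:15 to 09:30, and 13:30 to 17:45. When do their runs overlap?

First set merges to 13:15–16:00.
Second set merges to 09:00–10:45, 13:30–17:45.
13:15–16:00 meets the second set on 13:30–16:00.

13:30–16:00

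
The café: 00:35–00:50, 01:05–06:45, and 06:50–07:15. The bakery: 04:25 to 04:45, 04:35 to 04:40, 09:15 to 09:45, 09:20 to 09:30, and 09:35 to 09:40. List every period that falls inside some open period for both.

Second set merges to 04:25–04:45, 09:15–09:45.
00:35–00:50: no overlap with the second set.
01:05–06:45 meets the second set on 04:25–04:45.
06:50–07:15: no overlap with the second set.

04:25–04:45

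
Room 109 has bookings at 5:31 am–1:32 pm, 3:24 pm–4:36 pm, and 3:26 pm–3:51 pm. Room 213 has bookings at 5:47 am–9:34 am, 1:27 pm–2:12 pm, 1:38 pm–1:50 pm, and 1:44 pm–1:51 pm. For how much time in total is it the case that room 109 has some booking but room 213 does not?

First set merges to 5:31 am-1:32 pm, 3:24 pm-4:36 pm.
Second set merges to 5:47 am-9:34 am, 1:27 pm-2:12 pm.
A \ B = 5:31 am-5:47 am, 9:34 am-1:27 pm, 3:24 pm-4:36 pm.
Total: 16 min + 3 h 53 min + 1 h 12 min = 5 h 21 min.

5 h 21 min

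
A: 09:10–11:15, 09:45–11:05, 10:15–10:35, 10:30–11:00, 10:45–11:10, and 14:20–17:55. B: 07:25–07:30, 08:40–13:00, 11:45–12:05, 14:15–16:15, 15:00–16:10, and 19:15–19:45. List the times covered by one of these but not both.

07:25-07:30, 08:40-09:10, 11:15-13:00, 14:15-14:20, 16:15-17:55, 19:15-19:45

A, merged: 09:10-11:15, 14:20-17:55.
B, merged: 07:25-07:30, 08:40-13:00, 14:15-16:15, 19:15-19:45.
Only in the first: 16:15-17:55.
Only in the second: 07:25-07:30, 08:40-09:10, 11:15-13:00, 14:15-14:20, 19:15-19:45.
Together these are the periods covered by exactly one.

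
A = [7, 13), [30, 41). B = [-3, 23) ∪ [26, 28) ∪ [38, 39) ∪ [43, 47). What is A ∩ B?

[7, 13) ∪ [38, 39)

[7, 13) overlaps B on [7, 13).
[30, 41) overlaps B on [38, 39).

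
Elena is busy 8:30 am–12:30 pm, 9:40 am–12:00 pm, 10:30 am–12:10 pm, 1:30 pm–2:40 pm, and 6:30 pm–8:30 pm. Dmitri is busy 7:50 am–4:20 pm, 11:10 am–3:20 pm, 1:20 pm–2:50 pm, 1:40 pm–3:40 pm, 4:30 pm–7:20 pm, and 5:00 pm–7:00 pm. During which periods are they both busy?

First set merges to 8:30 am–12:30 pm, 1:30 pm–2:40 pm, 6:30 pm–8:30 pm.
Second set merges to 7:50 am–4:20 pm, 4:30 pm–7:20 pm.
8:30 am–12:30 pm meets the second set on 8:30 am–12:30 pm.
1:30 pm–2:40 pm meets the second set on 1:30 pm–2:40 pm.
6:30 pm–8:30 pm meets the second set on 6:30 pm–7:20 pm.

8:30 am–12:30 pm, 1:30 pm–2:40 pm, 6:30 pm–7:20 pm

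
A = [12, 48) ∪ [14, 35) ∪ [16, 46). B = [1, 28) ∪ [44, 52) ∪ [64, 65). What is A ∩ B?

First set merges to [12, 48).
[12, 48) overlaps B on [12, 28), [44, 48).

[12, 28) ∪ [44, 48)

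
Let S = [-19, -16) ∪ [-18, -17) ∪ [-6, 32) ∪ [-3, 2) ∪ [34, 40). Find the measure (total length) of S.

Merged: [-19, -16), [-6, 32), [34, 40).
Lengths: 3 + 38 + 6 = 47.

47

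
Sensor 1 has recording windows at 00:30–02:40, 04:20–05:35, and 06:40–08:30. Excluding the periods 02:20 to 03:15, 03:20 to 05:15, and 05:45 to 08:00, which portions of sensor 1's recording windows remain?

00:30–02:40 with B removed leaves 00:30–02:20.
04:20–05:35 with B removed leaves 05:15–05:35.
06:40–08:30 with B removed leaves 08:00–08:30.

00:30–02:20, 05:15–05:35, 08:00–08:30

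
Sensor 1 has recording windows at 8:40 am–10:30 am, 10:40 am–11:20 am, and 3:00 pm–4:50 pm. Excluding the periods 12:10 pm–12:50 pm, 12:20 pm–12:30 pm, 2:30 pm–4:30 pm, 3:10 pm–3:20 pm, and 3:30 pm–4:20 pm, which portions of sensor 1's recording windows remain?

Merge the second list: 12:10 pm-12:50 pm, 2:30 pm-4:30 pm.
8:40 am-10:30 am: no B overlap → unchanged.
10:40 am-11:20 am: no B overlap → unchanged.
3:00 pm-4:50 pm minus B → 4:30 pm-4:50 pm.

8:40 am-10:30 am, 10:40 am-11:20 am, 4:30 pm-4:50 pm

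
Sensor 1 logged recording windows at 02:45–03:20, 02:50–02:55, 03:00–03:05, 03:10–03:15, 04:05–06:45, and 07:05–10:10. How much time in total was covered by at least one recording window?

6 h 20 min

Merged: 02:45-03:20, 04:05-06:45, 07:05-10:10.
Lengths: 35 min + 2 h 40 min + 3 h 5 min = 6 h 20 min.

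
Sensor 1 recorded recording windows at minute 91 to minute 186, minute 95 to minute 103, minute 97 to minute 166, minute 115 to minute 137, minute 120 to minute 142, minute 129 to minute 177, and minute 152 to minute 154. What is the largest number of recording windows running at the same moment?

Sweep endpoints in order; track running count of active intervals.
Peak of 5 reached at minute 129.

5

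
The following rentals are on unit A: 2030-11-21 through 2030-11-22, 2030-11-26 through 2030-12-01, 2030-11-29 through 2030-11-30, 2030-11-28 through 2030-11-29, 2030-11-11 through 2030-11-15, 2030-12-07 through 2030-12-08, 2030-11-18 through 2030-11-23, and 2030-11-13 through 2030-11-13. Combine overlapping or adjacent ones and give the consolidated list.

2030-11-11 through 2030-11-15, 2030-11-18 through 2030-11-23, 2030-11-26 through 2030-12-01, 2030-12-07 through 2030-12-08

Sort by start: 2030-11-11 through 2030-11-15, 2030-11-13 through 2030-11-13, 2030-11-18 through 2030-11-23, 2030-11-21 through 2030-11-22, 2030-11-26 through 2030-12-01, 2030-11-28 through 2030-11-29, 2030-11-29 through 2030-11-30, 2030-12-07 through 2030-12-08.
2030-11-13 through 2030-11-13 overlaps/touches 2030-11-11 through 2030-11-15 → extend to 2030-11-11 through 2030-11-15.
2030-11-18 through 2030-11-23 is disjoint → start new block.
2030-11-21 through 2030-11-22 overlaps/touches 2030-11-18 through 2030-11-23 → extend to 2030-11-18 through 2030-11-23.
2030-11-26 through 2030-12-01 is disjoint → start new block.
2030-11-28 through 2030-11-29 overlaps/touches 2030-11-26 through 2030-12-01 → extend to 2030-11-26 through 2030-12-01.
2030-11-29 through 2030-11-30 overlaps/touches 2030-11-26 through 2030-12-01 → extend to 2030-11-26 through 2030-12-01.
2030-12-07 through 2030-12-08 is disjoint → start new block.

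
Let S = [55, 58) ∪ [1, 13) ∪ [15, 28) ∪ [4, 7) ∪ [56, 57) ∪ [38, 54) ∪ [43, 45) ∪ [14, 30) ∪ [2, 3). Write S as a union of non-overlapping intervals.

Sort by start: [1, 13), [2, 3), [4, 7), [14, 30), [15, 28), [38, 54), [43, 45), [55, 58), [56, 57).
[2, 3) overlaps/touches [1, 13) → extend to [1, 13).
[4, 7) overlaps/touches [1, 13) → extend to [1, 13).
[14, 30) is disjoint → start new block.
[15, 28) overlaps/touches [14, 30) → extend to [14, 30).
[38, 54) is disjoint → start new block.
[43, 45) overlaps/touches [38, 54) → extend to [38, 54).
[55, 58) is disjoint → start new block.
[56, 57) overlaps/touches [55, 58) → extend to [55, 58).

[1, 13) ∪ [14, 30) ∪ [38, 54) ∪ [55, 58)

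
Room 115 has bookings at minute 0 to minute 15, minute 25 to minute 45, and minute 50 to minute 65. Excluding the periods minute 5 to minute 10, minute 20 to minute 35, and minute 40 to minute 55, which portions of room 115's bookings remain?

minute 0 to minute 15 with B removed leaves minute 0 to minute 5, minute 10 to minute 15.
minute 25 to minute 45 with B removed leaves minute 35 to minute 40.
minute 50 to minute 65 with B removed leaves minute 55 to minute 65.

minute 0 to minute 5, minute 10 to minute 15, minute 35 to minute 40, minute 55 to minute 65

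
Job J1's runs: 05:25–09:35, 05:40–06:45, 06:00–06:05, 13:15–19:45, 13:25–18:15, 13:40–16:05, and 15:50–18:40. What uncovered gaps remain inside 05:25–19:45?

Covered (merged): 05:25-09:35, 13:15-19:45.
Complement within 05:25-19:45: 09:35-13:15.

09:35-13:15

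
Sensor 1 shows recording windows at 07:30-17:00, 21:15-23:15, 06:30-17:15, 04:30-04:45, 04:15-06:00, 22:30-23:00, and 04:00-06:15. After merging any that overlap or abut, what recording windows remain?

04:00-06:15, 06:30-17:15, 21:15-23:15

Sort by start: 04:00-06:15, 04:15-06:00, 04:30-04:45, 06:30-17:15, 07:30-17:00, 21:15-23:15, 22:30-23:00.
04:15-06:00 overlaps/touches 04:00-06:15 → extend to 04:00-06:15.
04:30-04:45 overlaps/touches 04:00-06:15 → extend to 04:00-06:15.
06:30-17:15 is disjoint → start new block.
07:30-17:00 overlaps/touches 06:30-17:15 → extend to 06:30-17:15.
21:15-23:15 is disjoint → start new block.
22:30-23:00 overlaps/touches 21:15-23:15 → extend to 21:15-23:15.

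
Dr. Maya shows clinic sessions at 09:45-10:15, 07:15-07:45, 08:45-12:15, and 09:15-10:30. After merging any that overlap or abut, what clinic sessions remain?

Sort by start: 07:15–07:45, 08:45–12:15, 09:15–10:30, 09:45–10:15.
08:45–12:15 is disjoint → start new block.
09:15–10:30 overlaps/touches 08:45–12:15 → extend to 08:45–12:15.
09:45–10:15 overlaps/touches 08:45–12:15 → extend to 08:45–12:15.

07:15–07:45, 08:45–12:15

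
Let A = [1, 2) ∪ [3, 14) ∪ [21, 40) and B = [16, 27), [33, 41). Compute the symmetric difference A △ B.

Only in the first: [1, 2), [3, 14), [27, 33).
Only in the second: [16, 21), [40, 41).
Together these are the periods covered by exactly one.

[1, 2) ∪ [3, 14) ∪ [16, 21) ∪ [27, 33) ∪ [40, 41)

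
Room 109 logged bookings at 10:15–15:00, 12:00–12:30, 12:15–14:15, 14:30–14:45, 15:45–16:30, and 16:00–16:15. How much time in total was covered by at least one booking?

5 h 30 min

Merged: 10:15–15:00, 15:45–16:30.
Lengths: 4 h 45 min + 45 min = 5 h 30 min.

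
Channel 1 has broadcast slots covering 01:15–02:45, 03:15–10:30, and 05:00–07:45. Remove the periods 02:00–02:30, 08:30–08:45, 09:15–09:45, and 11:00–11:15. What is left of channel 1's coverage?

First set merges to 01:15–02:45, 03:15–10:30.
01:15–02:45 with B removed leaves 01:15–02:00, 02:30–02:45.
03:15–10:30 with B removed leaves 03:15–08:30, 08:45–09:15, 09:45–10:30.

01:15–02:00, 02:30–02:45, 03:15–08:30, 08:45–09:15, 09:45–10:30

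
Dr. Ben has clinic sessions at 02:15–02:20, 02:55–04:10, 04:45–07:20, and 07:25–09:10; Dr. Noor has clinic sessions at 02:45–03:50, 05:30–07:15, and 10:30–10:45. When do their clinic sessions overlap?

02:55-03:50, 05:30-07:15

02:15-02:20 falls entirely outside B.
02:55-04:10 overlaps B on 02:55-03:50.
04:45-07:20 overlaps B on 05:30-07:15.
07:25-09:10 falls entirely outside B.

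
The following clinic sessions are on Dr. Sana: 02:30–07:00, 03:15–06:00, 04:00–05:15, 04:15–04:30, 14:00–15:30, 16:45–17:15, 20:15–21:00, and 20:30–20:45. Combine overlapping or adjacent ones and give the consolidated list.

02:30–07:00, 14:00–15:30, 16:45–17:15, 20:15–21:00

03:15–06:00 overlaps/touches 02:30–07:00 → extend to 02:30–07:00.
04:00–05:15 overlaps/touches 02:30–07:00 → extend to 02:30–07:00.
04:15–04:30 overlaps/touches 02:30–07:00 → extend to 02:30–07:00.
14:00–15:30 is disjoint → start new block.
16:45–17:15 is disjoint → start new block.
20:15–21:00 is disjoint → start new block.
20:30–20:45 overlaps/touches 20:15–21:00 → extend to 20:15–21:00.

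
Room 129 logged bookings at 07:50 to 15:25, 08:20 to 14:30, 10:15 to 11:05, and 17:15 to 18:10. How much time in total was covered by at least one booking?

8 h 30 min

Merged: 07:50–15:25, 17:15–18:10.
Lengths: 7 h 35 min + 55 min = 8 h 30 min.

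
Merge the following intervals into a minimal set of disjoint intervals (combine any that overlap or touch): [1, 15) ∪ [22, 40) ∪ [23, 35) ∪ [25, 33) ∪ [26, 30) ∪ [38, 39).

[1, 15) ∪ [22, 40)

[22, 40) is disjoint → start new block.
[23, 35) overlaps/touches [22, 40) → extend to [22, 40).
[25, 33) overlaps/touches [22, 40) → extend to [22, 40).
[26, 30) overlaps/touches [22, 40) → extend to [22, 40).
[38, 39) overlaps/touches [22, 40) → extend to [22, 40).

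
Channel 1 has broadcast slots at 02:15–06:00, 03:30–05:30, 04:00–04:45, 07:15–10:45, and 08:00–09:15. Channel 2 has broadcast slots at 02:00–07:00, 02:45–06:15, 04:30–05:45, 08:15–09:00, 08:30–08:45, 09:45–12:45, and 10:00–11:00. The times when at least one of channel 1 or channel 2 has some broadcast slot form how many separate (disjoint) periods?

A, merged: 02:15–06:00, 07:15–10:45.
B, merged: 02:00–07:00, 08:15–09:00, 09:45–12:45.
A ∪ B = 02:00–07:00, 07:15–12:45.
That is 2 disjoint pieces.

2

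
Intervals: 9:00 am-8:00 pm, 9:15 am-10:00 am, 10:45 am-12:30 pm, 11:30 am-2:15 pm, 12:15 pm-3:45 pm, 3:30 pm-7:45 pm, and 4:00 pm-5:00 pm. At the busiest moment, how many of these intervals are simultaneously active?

4

Sweep endpoints in order; track running count of active intervals.
Peak of 4 reached at 12:15 pm.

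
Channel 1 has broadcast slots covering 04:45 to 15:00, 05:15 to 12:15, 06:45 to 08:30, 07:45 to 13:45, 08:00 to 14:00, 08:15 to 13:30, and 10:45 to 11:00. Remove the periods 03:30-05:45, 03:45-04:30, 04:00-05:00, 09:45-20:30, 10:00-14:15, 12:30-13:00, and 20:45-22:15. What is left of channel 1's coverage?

05:45–09:45

First set merges to 04:45–15:00.
Second set merges to 03:30–05:45, 09:45–20:30, 20:45–22:15.
04:45–15:00 minus B → 05:45–09:45.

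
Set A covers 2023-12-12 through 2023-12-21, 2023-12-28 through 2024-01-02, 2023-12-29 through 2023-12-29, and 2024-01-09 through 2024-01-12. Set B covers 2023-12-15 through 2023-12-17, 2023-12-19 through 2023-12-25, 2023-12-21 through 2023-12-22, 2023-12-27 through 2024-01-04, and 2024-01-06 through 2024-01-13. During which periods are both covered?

2023-12-15 through 2023-12-17, 2023-12-19 through 2023-12-21, 2023-12-28 through 2024-01-02, 2024-01-09 through 2024-01-12

A, merged: 2023-12-12 through 2023-12-21, 2023-12-28 through 2024-01-02, 2024-01-09 through 2024-01-12.
B, merged: 2023-12-15 through 2023-12-17, 2023-12-19 through 2023-12-25, 2023-12-27 through 2024-01-04, 2024-01-06 through 2024-01-13.
2023-12-12 through 2023-12-21 ∩ B → 2023-12-15 through 2023-12-17, 2023-12-19 through 2023-12-21.
2023-12-28 through 2024-01-02 ∩ B → 2023-12-28 through 2024-01-02.
2024-01-09 through 2024-01-12 ∩ B → 2024-01-09 through 2024-01-12.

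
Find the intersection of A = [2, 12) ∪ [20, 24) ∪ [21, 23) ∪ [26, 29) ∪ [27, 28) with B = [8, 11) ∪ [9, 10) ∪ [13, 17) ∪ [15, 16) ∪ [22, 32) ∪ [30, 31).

[8, 11) ∪ [22, 24) ∪ [26, 29)

First set merges to [2, 12), [20, 24), [26, 29).
Second set merges to [8, 11), [13, 17), [22, 32).
[2, 12) overlaps B on [8, 11).
[20, 24) overlaps B on [22, 24).
[26, 29) overlaps B on [26, 29).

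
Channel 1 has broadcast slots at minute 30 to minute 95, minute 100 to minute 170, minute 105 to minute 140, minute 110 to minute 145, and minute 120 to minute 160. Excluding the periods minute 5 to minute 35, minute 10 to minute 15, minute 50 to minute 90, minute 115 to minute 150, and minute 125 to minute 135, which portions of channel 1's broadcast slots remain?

minute 35 to minute 50, minute 90 to minute 95, minute 100 to minute 115, minute 150 to minute 170

Merge the first list: minute 30 to minute 95, minute 100 to minute 170.
Merge the second list: minute 5 to minute 35, minute 50 to minute 90, minute 115 to minute 150.
minute 30 to minute 95 \ B = minute 35 to minute 50, minute 90 to minute 95.
minute 100 to minute 170 \ B = minute 100 to minute 115, minute 150 to minute 170.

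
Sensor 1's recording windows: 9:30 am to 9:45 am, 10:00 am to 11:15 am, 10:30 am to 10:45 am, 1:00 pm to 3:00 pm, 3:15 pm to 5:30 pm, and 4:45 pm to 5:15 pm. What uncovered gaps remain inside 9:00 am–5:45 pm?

9:00 am–9:30 am, 9:45 am–10:00 am, 11:15 am–1:00 pm, 3:00 pm–3:15 pm, 5:30 pm–5:45 pm

After merging, the occupied span is 9:30 am–9:45 am, 10:00 am–11:15 am, 1:00 pm–3:00 pm, 3:15 pm–5:30 pm.
Uncovered inside 9:00 am–5:45 pm: 9:00 am–9:30 am, 9:45 am–10:00 am, 11:15 am–1:00 pm, 3:00 pm–3:15 pm, 5:30 pm–5:45 pm.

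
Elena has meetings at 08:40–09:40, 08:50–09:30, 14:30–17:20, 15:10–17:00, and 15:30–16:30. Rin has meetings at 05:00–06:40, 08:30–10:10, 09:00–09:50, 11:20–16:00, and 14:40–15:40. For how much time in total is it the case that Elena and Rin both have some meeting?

2 h 30 min

First set merges to 08:40-09:40, 14:30-17:20.
Second set merges to 05:00-06:40, 08:30-10:10, 11:20-16:00.
A ∩ B = 08:40-09:40, 14:30-16:00.
Total: 1 h + 1 h 30 min = 2 h 30 min.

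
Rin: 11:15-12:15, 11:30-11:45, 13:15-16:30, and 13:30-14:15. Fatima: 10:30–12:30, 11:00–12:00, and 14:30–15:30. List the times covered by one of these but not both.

Merge the first list: 11:15–12:15, 13:15–16:30.
Merge the second list: 10:30–12:30, 14:30–15:30.
A but not B: 13:15–14:30, 15:30–16:30.
B but not A: 10:30–11:15, 12:15–12:30.
Combining gives A △ B.

10:30–11:15, 12:15–12:30, 13:15–14:30, 15:30–16:30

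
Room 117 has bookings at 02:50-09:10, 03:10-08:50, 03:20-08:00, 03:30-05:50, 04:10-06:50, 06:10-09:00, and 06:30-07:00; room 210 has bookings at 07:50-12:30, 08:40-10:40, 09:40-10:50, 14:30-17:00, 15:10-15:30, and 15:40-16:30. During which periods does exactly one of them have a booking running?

Merge the first list: 02:50-09:10.
Merge the second list: 07:50-12:30, 14:30-17:00.
A \ B = 02:50-07:50.
B \ A = 09:10-12:30, 14:30-17:00.
Union of the two gives the symmetric difference.

02:50-07:50, 09:10-12:30, 14:30-17:00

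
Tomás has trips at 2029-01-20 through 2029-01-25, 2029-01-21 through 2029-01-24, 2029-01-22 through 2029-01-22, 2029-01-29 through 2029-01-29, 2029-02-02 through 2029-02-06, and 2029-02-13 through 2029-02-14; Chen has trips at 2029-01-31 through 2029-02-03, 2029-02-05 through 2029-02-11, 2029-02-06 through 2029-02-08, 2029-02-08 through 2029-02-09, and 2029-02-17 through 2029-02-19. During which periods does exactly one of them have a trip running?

First set merges to 2029-01-20 through 2029-01-25, 2029-01-29 through 2029-01-29, 2029-02-02 through 2029-02-06, 2029-02-13 through 2029-02-14.
Second set merges to 2029-01-31 through 2029-02-03, 2029-02-05 through 2029-02-11, 2029-02-17 through 2029-02-19.
A but not B: 2029-01-20 through 2029-01-25, 2029-01-29 through 2029-01-29, 2029-02-04 through 2029-02-04, 2029-02-13 through 2029-02-14.
B but not A: 2029-01-31 through 2029-02-01, 2029-02-07 through 2029-02-11, 2029-02-17 through 2029-02-19.
Combining gives A △ B.

2029-01-20 through 2029-01-25, 2029-01-29 through 2029-01-29, 2029-01-31 through 2029-02-01, 2029-02-04 through 2029-02-04, 2029-02-07 through 2029-02-11, 2029-02-13 through 2029-02-14, 2029-02-17 through 2029-02-19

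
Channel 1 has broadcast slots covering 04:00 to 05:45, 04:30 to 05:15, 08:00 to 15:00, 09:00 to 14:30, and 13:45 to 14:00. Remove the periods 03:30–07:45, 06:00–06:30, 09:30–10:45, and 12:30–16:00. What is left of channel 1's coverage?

First set merges to 04:00–05:45, 08:00–15:00.
Second set merges to 03:30–07:45, 09:30–10:45, 12:30–16:00.
04:00–05:45 lies entirely inside B → drops out.
08:00–15:00 with B removed leaves 08:00–09:30, 10:45–12:30.

08:00–09:30, 10:45–12:30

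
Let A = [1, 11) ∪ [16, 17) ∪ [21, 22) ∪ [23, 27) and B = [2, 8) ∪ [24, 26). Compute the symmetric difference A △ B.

A but not B: [1, 2), [8, 11), [16, 17), [21, 22), [23, 24), [26, 27).
B but not A: none.
Combining gives A △ B.

[1, 2) ∪ [8, 11) ∪ [16, 17) ∪ [21, 22) ∪ [23, 24) ∪ [26, 27)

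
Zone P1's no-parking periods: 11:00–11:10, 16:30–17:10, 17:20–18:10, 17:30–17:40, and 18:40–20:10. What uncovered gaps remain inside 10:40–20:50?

10:40–11:00, 11:10–16:30, 17:10–17:20, 18:10–18:40, 20:10–20:50

After merging, the occupied span is 11:00–11:10, 16:30–17:10, 17:20–18:10, 18:40–20:10.
Gaps within 10:40–20:50: 10:40–11:00, 11:10–16:30, 17:10–17:20, 18:10–18:40, 20:10–20:50.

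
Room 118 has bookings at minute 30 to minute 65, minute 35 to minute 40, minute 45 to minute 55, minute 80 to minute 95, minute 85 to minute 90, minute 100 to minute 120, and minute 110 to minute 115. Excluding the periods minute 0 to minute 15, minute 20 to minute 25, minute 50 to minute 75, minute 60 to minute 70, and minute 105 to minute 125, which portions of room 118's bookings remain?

minute 30 to minute 50, minute 80 to minute 95, minute 100 to minute 105

Merge the first list: minute 30 to minute 65, minute 80 to minute 95, minute 100 to minute 120.
Merge the second list: minute 0 to minute 15, minute 20 to minute 25, minute 50 to minute 75, minute 105 to minute 125.
minute 30 to minute 65 minus B → minute 30 to minute 50.
minute 80 to minute 95: no B overlap → unchanged.
minute 100 to minute 120 minus B → minute 100 to minute 105.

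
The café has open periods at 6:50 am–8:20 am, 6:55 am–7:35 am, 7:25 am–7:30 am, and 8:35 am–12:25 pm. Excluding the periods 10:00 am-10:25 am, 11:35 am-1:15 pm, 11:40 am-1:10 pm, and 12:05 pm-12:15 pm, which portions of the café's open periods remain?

6:50 am-8:20 am, 8:35 am-10:00 am, 10:25 am-11:35 am

First set merges to 6:50 am-8:20 am, 8:35 am-12:25 pm.
Second set merges to 10:00 am-10:25 am, 11:35 am-1:15 pm.
6:50 am-8:20 am: nothing removed.
8:35 am-12:25 pm \ B = 8:35 am-10:00 am, 10:25 am-11:35 am.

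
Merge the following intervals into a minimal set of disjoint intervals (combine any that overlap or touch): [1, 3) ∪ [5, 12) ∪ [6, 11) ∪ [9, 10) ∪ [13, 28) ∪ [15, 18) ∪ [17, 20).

[5, 12) is disjoint → start new block.
[6, 11) overlaps/touches [5, 12) → extend to [5, 12).
[9, 10) overlaps/touches [5, 12) → extend to [5, 12).
[13, 28) is disjoint → start new block.
[15, 18) overlaps/touches [13, 28) → extend to [13, 28).
[17, 20) overlaps/touches [13, 28) → extend to [13, 28).

[1, 3) ∪ [5, 12) ∪ [13, 28)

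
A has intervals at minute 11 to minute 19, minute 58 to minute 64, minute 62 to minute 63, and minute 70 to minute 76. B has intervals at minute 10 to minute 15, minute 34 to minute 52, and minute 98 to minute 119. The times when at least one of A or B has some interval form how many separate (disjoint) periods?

First set merges to minute 11 to minute 19, minute 58 to minute 64, minute 70 to minute 76.
A ∪ B = minute 10 to minute 19, minute 34 to minute 52, minute 58 to minute 64, minute 70 to minute 76, minute 98 to minute 119.
That is 5 disjoint pieces.

5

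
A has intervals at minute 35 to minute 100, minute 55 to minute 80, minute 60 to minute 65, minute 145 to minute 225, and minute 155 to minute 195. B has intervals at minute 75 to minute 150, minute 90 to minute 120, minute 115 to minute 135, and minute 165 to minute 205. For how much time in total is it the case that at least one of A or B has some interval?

190 minutes

First set merges to minute 35 to minute 100, minute 145 to minute 225.
Second set merges to minute 75 to minute 150, minute 165 to minute 205.
A ∪ B = minute 35 to minute 225.
Total: 190 minutes.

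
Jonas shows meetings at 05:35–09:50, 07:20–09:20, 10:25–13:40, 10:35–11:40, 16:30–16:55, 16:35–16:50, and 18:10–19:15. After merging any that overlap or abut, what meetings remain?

05:35–09:50, 10:25–13:40, 16:30–16:55, 18:10–19:15

07:20–09:20 overlaps/touches 05:35–09:50 → extend to 05:35–09:50.
10:25–13:40 is disjoint → start new block.
10:35–11:40 overlaps/touches 10:25–13:40 → extend to 10:25–13:40.
16:30–16:55 is disjoint → start new block.
16:35–16:50 overlaps/touches 16:30–16:55 → extend to 16:30–16:55.
18:10–19:15 is disjoint → start new block.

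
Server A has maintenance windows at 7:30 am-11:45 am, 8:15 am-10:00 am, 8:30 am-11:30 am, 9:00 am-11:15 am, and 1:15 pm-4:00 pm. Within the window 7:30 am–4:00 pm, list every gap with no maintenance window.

The merged coverage is 7:30 am–11:45 am, 1:15 pm–4:00 pm.
Complement within 7:30 am–4:00 pm: 11:45 am–1:15 pm.

11:45 am–1:15 pm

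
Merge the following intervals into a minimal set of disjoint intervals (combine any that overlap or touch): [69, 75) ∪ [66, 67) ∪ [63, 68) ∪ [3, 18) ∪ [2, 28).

[2, 28) ∪ [63, 68) ∪ [69, 75)

Sort by start: [2, 28), [3, 18), [63, 68), [66, 67), [69, 75).
[3, 18) overlaps/touches [2, 28) → extend to [2, 28).
[63, 68) is disjoint → start new block.
[66, 67) overlaps/touches [63, 68) → extend to [63, 68).
[69, 75) is disjoint → start new block.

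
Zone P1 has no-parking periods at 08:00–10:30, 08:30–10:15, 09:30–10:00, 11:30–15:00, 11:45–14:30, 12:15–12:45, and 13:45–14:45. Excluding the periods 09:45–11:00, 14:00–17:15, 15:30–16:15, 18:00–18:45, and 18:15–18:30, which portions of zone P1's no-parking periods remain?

08:00–09:45, 11:30–14:00

A, merged: 08:00–10:30, 11:30–15:00.
B, merged: 09:45–11:00, 14:00–17:15, 18:00–18:45.
08:00–10:30 \ B = 08:00–09:45.
11:30–15:00 \ B = 11:30–14:00.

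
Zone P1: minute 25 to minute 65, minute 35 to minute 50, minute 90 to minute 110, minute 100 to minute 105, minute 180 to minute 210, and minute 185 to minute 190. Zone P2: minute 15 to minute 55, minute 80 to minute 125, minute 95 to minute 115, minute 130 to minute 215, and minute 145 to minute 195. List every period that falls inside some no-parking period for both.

minute 25 to minute 55, minute 90 to minute 110, minute 180 to minute 210

First set merges to minute 25 to minute 65, minute 90 to minute 110, minute 180 to minute 210.
Second set merges to minute 15 to minute 55, minute 80 to minute 125, minute 130 to minute 215.
minute 25 to minute 65 meets the second set on minute 25 to minute 55.
minute 90 to minute 110 meets the second set on minute 90 to minute 110.
minute 180 to minute 210 meets the second set on minute 180 to minute 210.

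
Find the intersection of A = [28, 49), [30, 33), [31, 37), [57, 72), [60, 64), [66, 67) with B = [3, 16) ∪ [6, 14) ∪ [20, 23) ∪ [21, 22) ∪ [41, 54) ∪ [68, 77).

[41, 49) ∪ [68, 72)

Merge the first list: [28, 49), [57, 72).
Merge the second list: [3, 16), [20, 23), [41, 54), [68, 77).
[28, 49) overlaps B on [41, 49).
[57, 72) overlaps B on [68, 72).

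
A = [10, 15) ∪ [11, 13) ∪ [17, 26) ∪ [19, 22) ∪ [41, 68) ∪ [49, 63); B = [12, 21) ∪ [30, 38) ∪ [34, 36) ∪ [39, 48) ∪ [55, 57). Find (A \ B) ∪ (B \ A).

Merge the first list: [10, 15), [17, 26), [41, 68).
Merge the second list: [12, 21), [30, 38), [39, 48), [55, 57).
A \ B = [10, 12), [21, 26), [48, 55), [57, 68).
B \ A = [15, 17), [30, 38), [39, 41).
Union of the two gives the symmetric difference.

[10, 12) ∪ [15, 17) ∪ [21, 26) ∪ [30, 38) ∪ [39, 41) ∪ [48, 55) ∪ [57, 68)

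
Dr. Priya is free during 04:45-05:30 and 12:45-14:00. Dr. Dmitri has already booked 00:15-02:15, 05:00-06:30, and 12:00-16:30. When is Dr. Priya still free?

04:45–05:30 minus B → 04:45–05:00.
12:45–14:00: fully covered by B → removed.

04:45–05:00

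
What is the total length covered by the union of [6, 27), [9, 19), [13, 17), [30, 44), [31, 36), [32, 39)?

Merged: [6, 27), [30, 44).
Lengths: 21 + 14 = 35.

35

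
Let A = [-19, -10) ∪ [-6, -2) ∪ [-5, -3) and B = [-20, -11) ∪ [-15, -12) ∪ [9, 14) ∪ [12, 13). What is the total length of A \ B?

5

A, merged: [-19, -10), [-6, -2).
B, merged: [-20, -11), [9, 14).
A \ B = [-11, -10), [-6, -2).
Total: 1 + 4 = 5.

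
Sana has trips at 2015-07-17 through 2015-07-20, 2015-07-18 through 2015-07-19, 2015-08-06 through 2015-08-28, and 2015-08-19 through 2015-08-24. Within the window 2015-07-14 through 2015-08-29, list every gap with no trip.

2015-07-14 through 2015-07-16, 2015-07-21 through 2015-08-05, 2015-08-29 through 2015-08-29

Covered (merged): 2015-07-17 through 2015-07-20, 2015-08-06 through 2015-08-28.
Uncovered inside 2015-07-14 through 2015-08-29: 2015-07-14 through 2015-07-16, 2015-07-21 through 2015-08-05, 2015-08-29 through 2015-08-29.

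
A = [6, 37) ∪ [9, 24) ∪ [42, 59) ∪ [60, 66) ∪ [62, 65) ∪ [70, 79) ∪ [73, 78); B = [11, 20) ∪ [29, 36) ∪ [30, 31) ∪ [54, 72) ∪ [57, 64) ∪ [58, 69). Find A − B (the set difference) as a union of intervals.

Merge the first list: [6, 37), [42, 59), [60, 66), [70, 79).
Merge the second list: [11, 20), [29, 36), [54, 72).
[6, 37) with B removed leaves [6, 11), [20, 29), [36, 37).
[42, 59) with B removed leaves [42, 54).
[60, 66) lies entirely inside B → drops out.
[70, 79) with B removed leaves [72, 79).

[6, 11) ∪ [20, 29) ∪ [36, 37) ∪ [42, 54) ∪ [72, 79)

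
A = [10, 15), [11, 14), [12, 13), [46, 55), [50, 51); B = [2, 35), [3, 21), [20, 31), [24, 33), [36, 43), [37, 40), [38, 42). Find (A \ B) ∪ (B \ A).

A, merged: [10, 15), [46, 55).
B, merged: [2, 35), [36, 43).
A \ B = [46, 55).
B \ A = [2, 10), [15, 35), [36, 43).
Union of the two gives the symmetric difference.

[2, 10) ∪ [15, 35) ∪ [36, 43) ∪ [46, 55)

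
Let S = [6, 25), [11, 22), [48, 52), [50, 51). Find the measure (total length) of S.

23

Merged: [6, 25), [48, 52).
Lengths: 19 + 4 = 23.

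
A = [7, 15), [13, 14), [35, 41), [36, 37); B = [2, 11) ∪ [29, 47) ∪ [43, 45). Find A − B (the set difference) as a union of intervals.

[11, 15)

First set merges to [7, 15), [35, 41).
Second set merges to [2, 11), [29, 47).
[7, 15) \ B = [11, 15).
[35, 41): entirely removed.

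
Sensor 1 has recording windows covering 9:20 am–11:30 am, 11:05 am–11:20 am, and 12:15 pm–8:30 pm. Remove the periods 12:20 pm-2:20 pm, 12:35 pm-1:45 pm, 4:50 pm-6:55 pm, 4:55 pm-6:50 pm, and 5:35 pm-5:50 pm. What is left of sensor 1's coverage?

9:20 am–11:30 am, 12:15 pm–12:20 pm, 2:20 pm–4:50 pm, 6:55 pm–8:30 pm

A, merged: 9:20 am–11:30 am, 12:15 pm–8:30 pm.
B, merged: 12:20 pm–2:20 pm, 4:50 pm–6:55 pm.
9:20 am–11:30 am is untouched.
12:15 pm–8:30 pm with B removed leaves 12:15 pm–12:20 pm, 2:20 pm–4:50 pm, 6:55 pm–8:30 pm.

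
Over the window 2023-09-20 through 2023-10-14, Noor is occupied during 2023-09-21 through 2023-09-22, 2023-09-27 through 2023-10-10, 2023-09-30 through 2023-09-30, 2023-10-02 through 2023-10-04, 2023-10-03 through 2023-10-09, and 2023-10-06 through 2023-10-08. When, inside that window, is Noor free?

Covered (merged): 2023-09-21 through 2023-09-22, 2023-09-27 through 2023-10-10.
Complement within 2023-09-20 through 2023-10-14: 2023-09-20 through 2023-09-20, 2023-09-23 through 2023-09-26, 2023-10-11 through 2023-10-14.

2023-09-20 through 2023-09-20, 2023-09-23 through 2023-09-26, 2023-10-11 through 2023-10-14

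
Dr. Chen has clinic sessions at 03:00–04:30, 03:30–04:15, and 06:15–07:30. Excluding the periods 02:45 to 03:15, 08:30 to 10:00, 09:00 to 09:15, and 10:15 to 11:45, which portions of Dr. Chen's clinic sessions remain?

A, merged: 03:00–04:30, 06:15–07:30.
B, merged: 02:45–03:15, 08:30–10:00, 10:15–11:45.
03:00–04:30 minus B → 03:15–04:30.
06:15–07:30: no B overlap → unchanged.

03:15–04:30, 06:15–07:30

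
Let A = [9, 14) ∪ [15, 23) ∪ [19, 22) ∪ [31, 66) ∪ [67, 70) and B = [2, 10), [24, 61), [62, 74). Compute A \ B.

[10, 14) ∪ [15, 23) ∪ [61, 62)

A, merged: [9, 14), [15, 23), [31, 66), [67, 70).
[9, 14) \ B = [10, 14).
[15, 23): nothing removed.
[31, 66) \ B = [61, 62).
[67, 70): entirely removed.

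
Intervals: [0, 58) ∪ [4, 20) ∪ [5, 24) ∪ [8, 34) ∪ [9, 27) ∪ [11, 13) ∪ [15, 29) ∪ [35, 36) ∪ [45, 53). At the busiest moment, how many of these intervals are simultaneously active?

Sweep endpoints in order; track running count of active intervals.
Peak of 6 reached at 11.

6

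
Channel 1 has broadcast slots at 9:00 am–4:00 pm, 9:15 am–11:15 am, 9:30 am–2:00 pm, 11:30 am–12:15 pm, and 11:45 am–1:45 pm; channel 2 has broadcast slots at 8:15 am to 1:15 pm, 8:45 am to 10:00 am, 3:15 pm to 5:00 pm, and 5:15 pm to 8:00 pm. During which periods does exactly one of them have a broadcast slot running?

8:15 am–9:00 am, 1:15 pm–3:15 pm, 4:00 pm–5:00 pm, 5:15 pm–8:00 pm

A, merged: 9:00 am–4:00 pm.
B, merged: 8:15 am–1:15 pm, 3:15 pm–5:00 pm, 5:15 pm–8:00 pm.
Only in the first: 1:15 pm–3:15 pm.
Only in the second: 8:15 am–9:00 am, 4:00 pm–5:00 pm, 5:15 pm–8:00 pm.
Together these are the periods covered by exactly one.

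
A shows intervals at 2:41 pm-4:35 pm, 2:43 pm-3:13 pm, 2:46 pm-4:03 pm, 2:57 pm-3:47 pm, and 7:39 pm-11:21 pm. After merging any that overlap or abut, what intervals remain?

2:43 pm–3:13 pm overlaps/touches 2:41 pm–4:35 pm → extend to 2:41 pm–4:35 pm.
2:46 pm–4:03 pm overlaps/touches 2:41 pm–4:35 pm → extend to 2:41 pm–4:35 pm.
2:57 pm–3:47 pm overlaps/touches 2:41 pm–4:35 pm → extend to 2:41 pm–4:35 pm.
7:39 pm–11:21 pm is disjoint → start new block.

2:41 pm–4:35 pm, 7:39 pm–11:21 pm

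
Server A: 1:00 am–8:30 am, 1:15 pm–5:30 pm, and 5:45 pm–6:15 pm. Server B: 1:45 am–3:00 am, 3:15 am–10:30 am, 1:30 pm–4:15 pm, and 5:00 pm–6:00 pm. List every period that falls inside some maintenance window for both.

1:00 am–8:30 am meets the second set on 1:45 am–3:00 am, 3:15 am–8:30 am.
1:15 pm–5:30 pm meets the second set on 1:30 pm–4:15 pm, 5:00 pm–5:30 pm.
5:45 pm–6:15 pm meets the second set on 5:45 pm–6:00 pm.

1:45 am–3:00 am, 3:15 am–8:30 am, 1:30 pm–4:15 pm, 5:00 pm–5:30 pm, 5:45 pm–6:00 pm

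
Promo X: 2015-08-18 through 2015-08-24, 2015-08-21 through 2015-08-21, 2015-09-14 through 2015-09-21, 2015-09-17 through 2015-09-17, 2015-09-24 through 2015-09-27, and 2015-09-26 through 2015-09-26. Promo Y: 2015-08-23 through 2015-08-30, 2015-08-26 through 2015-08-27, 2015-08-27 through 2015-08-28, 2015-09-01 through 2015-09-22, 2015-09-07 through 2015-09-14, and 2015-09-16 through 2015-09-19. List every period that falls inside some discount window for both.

2015-08-23 through 2015-08-24, 2015-09-14 through 2015-09-21

Merge the first list: 2015-08-18 through 2015-08-24, 2015-09-14 through 2015-09-21, 2015-09-24 through 2015-09-27.
Merge the second list: 2015-08-23 through 2015-08-30, 2015-09-01 through 2015-09-22.
2015-08-18 through 2015-08-24 overlaps B on 2015-08-23 through 2015-08-24.
2015-09-14 through 2015-09-21 overlaps B on 2015-09-14 through 2015-09-21.
2015-09-24 through 2015-09-27 falls entirely outside B.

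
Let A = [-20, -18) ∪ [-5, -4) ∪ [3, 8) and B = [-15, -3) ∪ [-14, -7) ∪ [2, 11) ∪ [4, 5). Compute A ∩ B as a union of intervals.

[-5, -4) ∪ [3, 8)

Merge the second list: [-15, -3), [2, 11).
[-20, -18): no overlap with the second set.
[-5, -4) meets the second set on [-5, -4).
[3, 8) meets the second set on [3, 8).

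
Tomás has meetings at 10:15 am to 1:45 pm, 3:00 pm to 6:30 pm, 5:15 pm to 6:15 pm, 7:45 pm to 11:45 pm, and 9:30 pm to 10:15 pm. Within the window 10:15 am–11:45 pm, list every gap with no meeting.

1:45 pm–3:00 pm, 6:30 pm–7:45 pm

The merged coverage is 10:15 am–1:45 pm, 3:00 pm–6:30 pm, 7:45 pm–11:45 pm.
Uncovered inside 10:15 am–11:45 pm: 1:45 pm–3:00 pm, 6:30 pm–7:45 pm.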